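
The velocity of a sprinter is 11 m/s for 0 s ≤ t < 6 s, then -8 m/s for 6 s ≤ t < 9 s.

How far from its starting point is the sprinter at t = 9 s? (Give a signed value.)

Net displacement equals the area under the velocity-time graph (areas below the axis count negative).
0–6 s: 11 × 6 = 66 m
6–9 s: -8 × 3 = -24 m
Net displacement = 42 m

42 m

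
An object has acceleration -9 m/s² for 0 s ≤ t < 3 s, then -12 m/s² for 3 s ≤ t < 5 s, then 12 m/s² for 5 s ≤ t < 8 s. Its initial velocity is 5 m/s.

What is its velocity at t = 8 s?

-10 m/s

Δv equals the area under the a-t graph; then v = v₀ + Δv.
0–3 s: -9 × 3 = -27 m/s
3–5 s: -12 × 2 = -24 m/s
5–8 s: 12 × 3 = 36 m/s
Δv = -15 m/s, so v(8) = 5 + (-15) = -10 m/s.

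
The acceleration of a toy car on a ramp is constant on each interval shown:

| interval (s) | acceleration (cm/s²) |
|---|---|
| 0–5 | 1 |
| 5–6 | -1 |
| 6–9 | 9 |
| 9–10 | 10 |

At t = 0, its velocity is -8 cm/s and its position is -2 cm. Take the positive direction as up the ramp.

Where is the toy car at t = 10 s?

23.5 cm

On each constant-a segment, Δv = aΔt and Δx = v₀Δt + ½aΔt²; chain segment to segment.
0–5 s: v starts -8 cm/s; Δx = -8·5 + ½·1·5² = -27.5 cm; v ends -3 cm/s.
5–6 s: v starts -3 cm/s; Δx = -3·1 + ½·-1·1² = -3.5 cm; v ends -4 cm/s.
6–9 s: v starts -4 cm/s; Δx = -4·3 + ½·9·3² = 28.5 cm; v ends 23 cm/s.
9–10 s: v starts 23 cm/s; Δx = 23·1 + ½·10·1² = 28 cm; v ends 33 cm/s.
x(10) = -2 + Σ Δx = 23.5 cm.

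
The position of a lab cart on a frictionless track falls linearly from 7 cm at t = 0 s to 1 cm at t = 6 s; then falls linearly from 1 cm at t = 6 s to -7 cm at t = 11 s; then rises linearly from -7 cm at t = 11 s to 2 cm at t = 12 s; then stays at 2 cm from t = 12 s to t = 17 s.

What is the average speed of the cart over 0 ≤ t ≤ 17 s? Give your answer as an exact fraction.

Average speed = (total path length)/(elapsed time); on a piecewise-linear x-t graph the path length is Σ|Δx|.
0–6 s: |Δx| = |1 − 7| = 6 cm
6–11 s: |Δx| = |-7 − 1| = 8 cm
11–12 s: |Δx| = |2 − -7| = 9 cm
12–17 s: |Δx| = |2 − 2| = 0 cm
Total path = 23 cm; average speed = 23/17 = 23/17 cm/s.

23/17 cm/s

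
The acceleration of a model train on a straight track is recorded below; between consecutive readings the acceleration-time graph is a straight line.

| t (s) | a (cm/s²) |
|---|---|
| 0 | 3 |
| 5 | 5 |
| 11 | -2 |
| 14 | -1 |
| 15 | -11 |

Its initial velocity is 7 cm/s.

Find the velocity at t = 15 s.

Δv equals the area under the a-t graph; then v = v₀ + Δv.
0–5 s: ½(3 + 5)(5) = 20 cm/s
5–11 s: ½(5 + -2)(6) = 9 cm/s
11–14 s: ½(-2 + -1)(3) = -4.5 cm/s
14–15 s: ½(-1 + -11)(1) = -6 cm/s
Δv = 18.5 cm/s, so v(15) = 7 + (18.5) = 25.5 cm/s.

25.5 cm/s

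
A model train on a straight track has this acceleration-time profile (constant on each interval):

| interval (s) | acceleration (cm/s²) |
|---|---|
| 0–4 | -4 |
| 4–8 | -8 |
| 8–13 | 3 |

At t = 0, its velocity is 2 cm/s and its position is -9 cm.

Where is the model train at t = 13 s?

On each constant-a segment, Δv = aΔt and Δx = v₀Δt + ½aΔt²; chain segment to segment.
0–4 s: v starts 2 cm/s; Δx = 2·4 + ½·-4·4² = -24 cm; v ends -14 cm/s.
4–8 s: v starts -14 cm/s; Δx = -14·4 + ½·-8·4² = -120 cm; v ends -46 cm/s.
8–13 s: v starts -46 cm/s; Δx = -46·5 + ½·3·5² = -192.5 cm; v ends -31 cm/s.
x(13) = -9 + Σ Δx = -345.5 cm.

-345.5 cm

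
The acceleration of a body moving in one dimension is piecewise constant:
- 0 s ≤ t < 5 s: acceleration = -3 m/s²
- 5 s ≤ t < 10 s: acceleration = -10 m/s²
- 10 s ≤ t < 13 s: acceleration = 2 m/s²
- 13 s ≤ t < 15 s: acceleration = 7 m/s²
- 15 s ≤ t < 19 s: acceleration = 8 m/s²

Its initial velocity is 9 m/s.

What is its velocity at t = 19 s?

-4 m/s

Δv equals the area under the a-t graph; then v = v₀ + Δv.
0–5 s: -3 × 5 = -15 m/s
5–10 s: -10 × 5 = -50 m/s
10–13 s: 2 × 3 = 6 m/s
13–15 s: 7 × 2 = 14 m/s
15–19 s: 8 × 4 = 32 m/s
Δv = -13 m/s, so v(19) = 9 + (-13) = -4 m/s.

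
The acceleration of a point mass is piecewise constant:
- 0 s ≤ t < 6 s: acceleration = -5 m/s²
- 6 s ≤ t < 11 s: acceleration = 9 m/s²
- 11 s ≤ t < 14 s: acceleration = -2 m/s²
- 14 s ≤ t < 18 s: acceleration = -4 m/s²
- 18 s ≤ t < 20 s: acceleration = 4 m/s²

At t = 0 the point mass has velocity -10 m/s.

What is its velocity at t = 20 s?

Δv equals the area under the a-t graph; then v = v₀ + Δv.
0–6 s: -5 × 6 = -30 m/s
6–11 s: 9 × 5 = 45 m/s
11–14 s: -2 × 3 = -6 m/s
14–18 s: -4 × 4 = -16 m/s
18–20 s: 4 × 2 = 8 m/s
Δv = 1 m/s, so v(20) = -10 + (1) = -9 m/s.

-9 m/s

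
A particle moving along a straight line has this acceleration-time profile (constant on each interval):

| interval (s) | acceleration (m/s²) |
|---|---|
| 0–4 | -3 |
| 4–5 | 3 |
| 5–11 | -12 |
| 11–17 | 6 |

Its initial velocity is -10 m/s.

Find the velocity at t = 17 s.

-55 m/s

Δv equals the area under the a-t graph; then v = v₀ + Δv.
0–4 s: -3 × 4 = -12 m/s
4–5 s: 3 × 1 = 3 m/s
5–11 s: -12 × 6 = -72 m/s
11–17 s: 6 × 6 = 36 m/s
Δv = -45 m/s, so v(17) = -10 + (-45) = -55 m/s.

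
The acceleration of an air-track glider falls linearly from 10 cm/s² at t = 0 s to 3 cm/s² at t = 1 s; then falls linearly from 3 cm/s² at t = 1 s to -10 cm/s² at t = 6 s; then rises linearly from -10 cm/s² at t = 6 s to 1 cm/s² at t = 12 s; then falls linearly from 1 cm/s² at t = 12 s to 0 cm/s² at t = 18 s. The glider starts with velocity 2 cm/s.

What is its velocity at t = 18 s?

Δv equals the area under the a-t graph; then v = v₀ + Δv.
0–1 s: ½(10 + 3)(1) = 6.5 cm/s
1–6 s: ½(3 + -10)(5) = -17.5 cm/s
6–12 s: ½(-10 + 1)(6) = -27 cm/s
12–18 s: ½(1 + 0)(6) = 3 cm/s
Δv = -35 cm/s, so v(18) = 2 + (-35) = -33 cm/s.

-33 cm/s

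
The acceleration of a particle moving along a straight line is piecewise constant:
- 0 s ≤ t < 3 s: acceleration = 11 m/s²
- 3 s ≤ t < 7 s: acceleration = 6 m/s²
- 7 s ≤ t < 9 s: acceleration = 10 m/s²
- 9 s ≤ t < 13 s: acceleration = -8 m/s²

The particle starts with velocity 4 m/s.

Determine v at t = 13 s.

Δv equals the area under the a-t graph; then v = v₀ + Δv.
0–3 s: 11 × 3 = 33 m/s
3–7 s: 6 × 4 = 24 m/s
7–9 s: 10 × 2 = 20 m/s
9–13 s: -8 × 4 = -32 m/s
Δv = 45 m/s, so v(13) = 4 + (45) = 49 m/s.

49 m/s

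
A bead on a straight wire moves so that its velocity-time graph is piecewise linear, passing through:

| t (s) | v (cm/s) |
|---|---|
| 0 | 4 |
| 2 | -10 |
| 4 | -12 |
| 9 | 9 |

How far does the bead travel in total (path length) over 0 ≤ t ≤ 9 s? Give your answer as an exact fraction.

799/14 cm

Distance (not displacement) is the total path length: add the absolute areas under v-t.
0–2 s: v = 0 at t = 4/7 s; triangle areas 8/7 + 50/7 = 58/7 cm
2–4 s: |½(-10 + -12)(2)| = 22 cm
4–9 s: v = 0 at t = 48/7 s; triangle areas 120/7 + 135/14 = 375/14 cm
Total distance = 799/14 cm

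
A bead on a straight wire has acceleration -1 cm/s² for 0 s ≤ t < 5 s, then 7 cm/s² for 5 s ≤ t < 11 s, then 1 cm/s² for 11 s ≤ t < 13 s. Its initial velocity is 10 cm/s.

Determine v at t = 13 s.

Δv equals the area under the a-t graph; then v = v₀ + Δv.
0–5 s: -1 × 5 = -5 cm/s
5–11 s: 7 × 6 = 42 cm/s
11–13 s: 1 × 2 = 2 cm/s
Δv = 39 cm/s, so v(13) = 10 + (39) = 49 cm/s.

49 cm/s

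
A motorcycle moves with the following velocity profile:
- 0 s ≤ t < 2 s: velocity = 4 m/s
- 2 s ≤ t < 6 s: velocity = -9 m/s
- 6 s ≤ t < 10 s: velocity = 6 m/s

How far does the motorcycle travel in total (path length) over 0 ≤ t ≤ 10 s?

Distance (not displacement) is the total path length: add the absolute areas under v-t.
0–2 s: |4| × 2 = 8 m
2–6 s: |-9| × 4 = 36 m
6–10 s: |6| × 4 = 24 m
Total distance = 68 m

68 m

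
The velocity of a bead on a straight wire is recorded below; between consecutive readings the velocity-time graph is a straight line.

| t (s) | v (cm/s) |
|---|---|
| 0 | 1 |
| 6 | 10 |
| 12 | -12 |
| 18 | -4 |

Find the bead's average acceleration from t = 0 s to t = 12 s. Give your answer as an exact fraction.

Average acceleration = Δv/Δt = (-12 − 1)/(12 − 0) = -13/12 cm/s².

-13/12 cm/s²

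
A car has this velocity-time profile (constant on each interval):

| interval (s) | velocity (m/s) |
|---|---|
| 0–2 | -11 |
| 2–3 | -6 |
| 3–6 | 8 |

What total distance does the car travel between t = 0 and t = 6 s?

52 m

Distance (not displacement) is the total path length: add the absolute areas under v-t.
0–2 s: |-11| × 2 = 22 m
2–3 s: |-6| × 1 = 6 m
3–6 s: |8| × 3 = 24 m
Total distance = 52 m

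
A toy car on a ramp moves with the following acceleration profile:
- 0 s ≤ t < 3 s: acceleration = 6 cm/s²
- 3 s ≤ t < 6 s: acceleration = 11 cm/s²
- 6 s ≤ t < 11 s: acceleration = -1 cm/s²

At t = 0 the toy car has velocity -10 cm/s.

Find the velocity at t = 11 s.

36 cm/s

Δv equals the area under the a-t graph; then v = v₀ + Δv.
0–3 s: 6 × 3 = 18 cm/s
3–6 s: 11 × 3 = 33 cm/s
6–11 s: -1 × 5 = -5 cm/s
Δv = 46 cm/s, so v(11) = -10 + (46) = 36 cm/s.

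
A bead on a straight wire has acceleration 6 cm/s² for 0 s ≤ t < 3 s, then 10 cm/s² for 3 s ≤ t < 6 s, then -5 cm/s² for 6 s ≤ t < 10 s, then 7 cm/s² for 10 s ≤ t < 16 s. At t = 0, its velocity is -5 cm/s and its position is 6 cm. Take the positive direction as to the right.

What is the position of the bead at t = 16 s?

On each constant-a segment, Δv = aΔt and Δx = v₀Δt + ½aΔt²; chain segment to segment.
0–3 s: v starts -5 cm/s; Δx = -5·3 + ½·6·3² = 12 cm; v ends 13 cm/s.
3–6 s: v starts 13 cm/s; Δx = 13·3 + ½·10·3² = 84 cm; v ends 43 cm/s.
6–10 s: v starts 43 cm/s; Δx = 43·4 + ½·-5·4² = 132 cm; v ends 23 cm/s.
10–16 s: v starts 23 cm/s; Δx = 23·6 + ½·7·6² = 264 cm; v ends 65 cm/s.
x(16) = 6 + Σ Δx = 498 cm.

498 cm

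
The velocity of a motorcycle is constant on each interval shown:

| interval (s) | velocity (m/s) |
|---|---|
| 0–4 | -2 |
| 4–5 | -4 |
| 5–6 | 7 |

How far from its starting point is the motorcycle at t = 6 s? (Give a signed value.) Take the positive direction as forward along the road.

-5 m

Displacement is the signed area under the v-t curve.
0–4 s: -2 × 4 = -8 m
4–5 s: -4 × 1 = -4 m
5–6 s: 7 × 1 = 7 m
Net displacement = -5 m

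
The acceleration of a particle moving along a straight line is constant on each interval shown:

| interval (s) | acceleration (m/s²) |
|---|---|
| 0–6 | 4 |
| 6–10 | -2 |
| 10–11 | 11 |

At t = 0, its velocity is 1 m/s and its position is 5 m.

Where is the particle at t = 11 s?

189.5 m

On each constant-a segment, Δv = aΔt and Δx = v₀Δt + ½aΔt²; chain segment to segment.
0–6 s: v starts 1 m/s; Δx = 1·6 + ½·4·6² = 78 m; v ends 25 m/s.
6–10 s: v starts 25 m/s; Δx = 25·4 + ½·-2·4² = 84 m; v ends 17 m/s.
10–11 s: v starts 17 m/s; Δx = 17·1 + ½·11·1² = 22.5 m; v ends 28 m/s.
x(11) = 5 + Σ Δx = 189.5 m.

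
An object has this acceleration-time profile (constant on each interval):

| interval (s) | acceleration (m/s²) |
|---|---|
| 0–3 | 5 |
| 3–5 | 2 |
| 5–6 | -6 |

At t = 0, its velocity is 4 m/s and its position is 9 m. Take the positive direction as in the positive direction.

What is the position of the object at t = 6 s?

On each constant-a segment, Δv = aΔt and Δx = v₀Δt + ½aΔt²; chain segment to segment.
0–3 s: v starts 4 m/s; Δx = 4·3 + ½·5·3² = 34.5 m; v ends 19 m/s.
3–5 s: v starts 19 m/s; Δx = 19·2 + ½·2·2² = 42 m; v ends 23 m/s.
5–6 s: v starts 23 m/s; Δx = 23·1 + ½·-6·1² = 20 m; v ends 17 m/s.
x(6) = 9 + Σ Δx = 105.5 m.

105.5 m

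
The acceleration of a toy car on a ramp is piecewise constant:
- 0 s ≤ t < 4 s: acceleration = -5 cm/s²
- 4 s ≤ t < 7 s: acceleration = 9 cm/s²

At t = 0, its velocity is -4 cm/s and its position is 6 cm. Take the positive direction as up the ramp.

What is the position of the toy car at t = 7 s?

-81.5 cm

On each constant-a segment, Δv = aΔt and Δx = v₀Δt + ½aΔt²; chain segment to segment.
0–4 s: v starts -4 cm/s; Δx = -4·4 + ½·-5·4² = -56 cm; v ends -24 cm/s.
4–7 s: v starts -24 cm/s; Δx = -24·3 + ½·9·3² = -31.5 cm; v ends 3 cm/s.
x(7) = 6 + Σ Δx = -81.5 cm.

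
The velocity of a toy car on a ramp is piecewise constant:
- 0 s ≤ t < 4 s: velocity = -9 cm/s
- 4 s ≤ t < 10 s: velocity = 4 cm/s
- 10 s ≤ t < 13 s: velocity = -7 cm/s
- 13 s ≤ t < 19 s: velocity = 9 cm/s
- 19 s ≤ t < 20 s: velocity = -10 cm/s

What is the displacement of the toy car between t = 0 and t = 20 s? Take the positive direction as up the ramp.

Displacement is the signed area under the v-t curve.
0–4 s: -9 × 4 = -36 cm
4–10 s: 4 × 6 = 24 cm
10–13 s: -7 × 3 = -21 cm
13–19 s: 9 × 6 = 54 cm
19–20 s: -10 × 1 = -10 cm
Net displacement = 11 cm

11 cm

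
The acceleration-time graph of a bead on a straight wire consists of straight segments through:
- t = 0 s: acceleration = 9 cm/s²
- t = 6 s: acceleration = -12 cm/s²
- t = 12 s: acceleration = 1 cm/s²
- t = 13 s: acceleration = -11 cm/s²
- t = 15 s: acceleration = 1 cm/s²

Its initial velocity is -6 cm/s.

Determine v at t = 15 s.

Δv equals the area under the a-t graph; then v = v₀ + Δv.
0–6 s: ½(9 + -12)(6) = -9 cm/s
6–12 s: ½(-12 + 1)(6) = -33 cm/s
12–13 s: ½(1 + -11)(1) = -5 cm/s
13–15 s: ½(-11 + 1)(2) = -10 cm/s
Δv = -57 cm/s, so v(15) = -6 + (-57) = -63 cm/s.

-63 cm/s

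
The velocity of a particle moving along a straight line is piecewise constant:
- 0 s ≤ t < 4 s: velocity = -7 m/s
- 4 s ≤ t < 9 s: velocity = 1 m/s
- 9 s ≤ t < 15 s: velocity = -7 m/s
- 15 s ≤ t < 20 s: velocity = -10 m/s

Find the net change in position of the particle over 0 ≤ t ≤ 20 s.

Displacement is the signed area under the v-t curve.
0–4 s: -7 × 4 = -28 m
4–9 s: 1 × 5 = 5 m
9–15 s: -7 × 6 = -42 m
15–20 s: -10 × 5 = -50 m
Net displacement = -115 m

-115 m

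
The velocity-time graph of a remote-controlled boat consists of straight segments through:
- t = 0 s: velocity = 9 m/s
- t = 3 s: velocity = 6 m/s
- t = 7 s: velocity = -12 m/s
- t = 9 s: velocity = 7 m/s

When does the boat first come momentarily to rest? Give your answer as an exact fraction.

t = 13/3 s

v changes sign on 3–7 s (from 6 to -12); the graph is linear there, so v = 0 at t = 3 + (-6)·(7 − 3)/(-12 − 6) = 13/3 s.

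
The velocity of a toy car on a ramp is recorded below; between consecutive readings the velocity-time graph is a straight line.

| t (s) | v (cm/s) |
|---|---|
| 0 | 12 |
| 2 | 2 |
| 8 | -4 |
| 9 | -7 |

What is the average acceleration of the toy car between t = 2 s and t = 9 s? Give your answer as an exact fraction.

Average acceleration = Δv/Δt = (-7 − 2)/(9 − 2) = -9/7 cm/s².

-9/7 cm/s²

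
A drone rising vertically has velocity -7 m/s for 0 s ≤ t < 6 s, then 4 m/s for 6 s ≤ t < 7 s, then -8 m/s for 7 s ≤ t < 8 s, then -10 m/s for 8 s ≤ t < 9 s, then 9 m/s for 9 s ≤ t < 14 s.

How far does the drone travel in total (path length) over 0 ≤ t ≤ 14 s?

Total distance travelled is ∫|v| dt — sum the magnitudes of each area piece.
0–6 s: |-7| × 6 = 42 m
6–7 s: |4| × 1 = 4 m
7–8 s: |-8| × 1 = 8 m
8–9 s: |-10| × 1 = 10 m
9–14 s: |9| × 5 = 45 m
Total distance = 109 m

109 m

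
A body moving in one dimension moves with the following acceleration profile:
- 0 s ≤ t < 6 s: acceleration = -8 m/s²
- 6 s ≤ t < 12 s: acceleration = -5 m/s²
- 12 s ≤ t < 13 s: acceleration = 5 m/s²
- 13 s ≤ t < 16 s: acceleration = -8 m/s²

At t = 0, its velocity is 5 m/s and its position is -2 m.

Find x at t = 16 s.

-774.5 m

On each constant-a segment, Δv = aΔt and Δx = v₀Δt + ½aΔt²; chain segment to segment.
0–6 s: v starts 5 m/s; Δx = 5·6 + ½·-8·6² = -114 m; v ends -43 m/s.
6–12 s: v starts -43 m/s; Δx = -43·6 + ½·-5·6² = -348 m; v ends -73 m/s.
12–13 s: v starts -73 m/s; Δx = -73·1 + ½·5·1² = -70.5 m; v ends -68 m/s.
13–16 s: v starts -68 m/s; Δx = -68·3 + ½·-8·3² = -240 m; v ends -92 m/s.
x(16) = -2 + Σ Δx = -774.5 m.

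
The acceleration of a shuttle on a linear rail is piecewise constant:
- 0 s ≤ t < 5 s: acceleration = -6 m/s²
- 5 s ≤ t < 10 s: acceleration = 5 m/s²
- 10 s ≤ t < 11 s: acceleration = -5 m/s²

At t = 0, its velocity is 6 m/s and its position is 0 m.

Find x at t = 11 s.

-104 m

On each constant-a segment, Δv = aΔt and Δx = v₀Δt + ½aΔt²; chain segment to segment.
0–5 s: v starts 6 m/s; Δx = 6·5 + ½·-6·5² = -45 m; v ends -24 m/s.
5–10 s: v starts -24 m/s; Δx = -24·5 + ½·5·5² = -57.5 m; v ends 1 m/s.
10–11 s: v starts 1 m/s; Δx = 1·1 + ½·-5·1² = -1.5 m; v ends -4 m/s.
x(11) = 0 + Σ Δx = -104 m.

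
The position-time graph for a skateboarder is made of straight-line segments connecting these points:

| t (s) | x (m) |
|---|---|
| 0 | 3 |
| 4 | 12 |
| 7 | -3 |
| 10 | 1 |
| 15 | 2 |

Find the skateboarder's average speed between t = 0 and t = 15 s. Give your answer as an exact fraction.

Average speed = (total path length)/(elapsed time); on a piecewise-linear x-t graph the path length is Σ|Δx|.
0–4 s: |Δx| = |12 − 3| = 9 m
4–7 s: |Δx| = |-3 − 12| = 15 m
7–10 s: |Δx| = |1 − -3| = 4 m
10–15 s: |Δx| = |2 − 1| = 1 m
Total path = 29 m; average speed = 29/15 = 29/15 m/s.

29/15 m/s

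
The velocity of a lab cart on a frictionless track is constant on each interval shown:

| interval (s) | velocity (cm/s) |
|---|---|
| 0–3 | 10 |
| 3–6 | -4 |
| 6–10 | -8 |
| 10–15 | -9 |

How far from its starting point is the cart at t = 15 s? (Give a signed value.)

-59 cm

Net displacement equals the area under the velocity-time graph (areas below the axis count negative).
0–3 s: 10 × 3 = 30 cm
3–6 s: -4 × 3 = -12 cm
6–10 s: -8 × 4 = -32 cm
10–15 s: -9 × 5 = -45 cm
Net displacement = -59 cm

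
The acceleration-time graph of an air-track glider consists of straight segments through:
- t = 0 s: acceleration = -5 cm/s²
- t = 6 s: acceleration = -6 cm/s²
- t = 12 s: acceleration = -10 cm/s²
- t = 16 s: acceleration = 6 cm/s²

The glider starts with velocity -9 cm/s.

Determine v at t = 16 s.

-98 cm/s

Δv equals the area under the a-t graph; then v = v₀ + Δv.
0–6 s: ½(-5 + -6)(6) = -33 cm/s
6–12 s: ½(-6 + -10)(6) = -48 cm/s
12–16 s: ½(-10 + 6)(4) = -8 cm/s
Δv = -89 cm/s, so v(16) = -9 + (-89) = -98 cm/s.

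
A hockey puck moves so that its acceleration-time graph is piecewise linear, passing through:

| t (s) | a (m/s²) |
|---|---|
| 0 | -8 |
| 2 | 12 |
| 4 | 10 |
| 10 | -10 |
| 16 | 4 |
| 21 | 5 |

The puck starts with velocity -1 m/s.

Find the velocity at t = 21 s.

29.5 m/s

Δv equals the area under the a-t graph; then v = v₀ + Δv.
0–2 s: ½(-8 + 12)(2) = 4 m/s
2–4 s: ½(12 + 10)(2) = 22 m/s
4–10 s: ½(10 + -10)(6) = 0 m/s
10–16 s: ½(-10 + 4)(6) = -18 m/s
16–21 s: ½(4 + 5)(5) = 22.5 m/s
Δv = 30.5 m/s, so v(21) = -1 + (30.5) = 29.5 m/s.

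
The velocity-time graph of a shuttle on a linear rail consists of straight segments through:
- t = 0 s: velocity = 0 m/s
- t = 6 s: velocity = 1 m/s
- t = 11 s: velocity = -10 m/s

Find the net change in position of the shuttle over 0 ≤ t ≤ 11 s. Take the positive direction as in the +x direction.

-19.5 m

Net displacement equals the area under the velocity-time graph (areas below the axis count negative).
0–6 s: ½(0 + 1)(6) = 3 m
6–11 s: ½(1 + -10)(5) = -22.5 m
Net displacement = -19.5 m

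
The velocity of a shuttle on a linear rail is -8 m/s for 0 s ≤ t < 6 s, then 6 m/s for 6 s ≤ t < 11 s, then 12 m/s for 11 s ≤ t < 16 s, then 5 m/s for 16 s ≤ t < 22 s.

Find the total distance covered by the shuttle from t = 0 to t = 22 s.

Distance (not displacement) is the total path length: add the absolute areas under v-t.
0–6 s: |-8| × 6 = 48 m
6–11 s: |6| × 5 = 30 m
11–16 s: |12| × 5 = 60 m
16–22 s: |5| × 6 = 30 m
Total distance = 168 m

168 m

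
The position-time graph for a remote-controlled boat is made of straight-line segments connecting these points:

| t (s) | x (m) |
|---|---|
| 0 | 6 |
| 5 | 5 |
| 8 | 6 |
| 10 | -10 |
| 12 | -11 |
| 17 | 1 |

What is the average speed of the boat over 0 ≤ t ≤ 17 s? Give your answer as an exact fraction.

Average speed = (total path length)/(elapsed time); on a piecewise-linear x-t graph the path length is Σ|Δx|.
0–5 s: |Δx| = |5 − 6| = 1 m
5–8 s: |Δx| = |6 − 5| = 1 m
8–10 s: |Δx| = |-10 − 6| = 16 m
10–12 s: |Δx| = |-11 − -10| = 1 m
12–17 s: |Δx| = |1 − -11| = 12 m
Total path = 31 m; average speed = 31/17 = 31/17 m/s.

31/17 m/s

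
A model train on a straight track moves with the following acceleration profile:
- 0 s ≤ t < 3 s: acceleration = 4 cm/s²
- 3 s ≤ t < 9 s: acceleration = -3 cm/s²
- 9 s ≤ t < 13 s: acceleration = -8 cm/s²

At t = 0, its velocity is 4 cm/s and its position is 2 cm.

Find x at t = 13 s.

On each constant-a segment, Δv = aΔt and Δx = v₀Δt + ½aΔt²; chain segment to segment.
0–3 s: v starts 4 cm/s; Δx = 4·3 + ½·4·3² = 30 cm; v ends 16 cm/s.
3–9 s: v starts 16 cm/s; Δx = 16·6 + ½·-3·6² = 42 cm; v ends -2 cm/s.
9–13 s: v starts -2 cm/s; Δx = -2·4 + ½·-8·4² = -72 cm; v ends -34 cm/s.
x(13) = 2 + Σ Δx = 2 cm.

2 cm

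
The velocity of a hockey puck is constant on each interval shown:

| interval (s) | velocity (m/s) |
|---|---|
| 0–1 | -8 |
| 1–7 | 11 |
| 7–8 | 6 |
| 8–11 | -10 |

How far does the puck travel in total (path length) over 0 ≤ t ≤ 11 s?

Total distance travelled is ∫|v| dt — sum the magnitudes of each area piece.
0–1 s: |-8| × 1 = 8 m
1–7 s: |11| × 6 = 66 m
7–8 s: |6| × 1 = 6 m
8–11 s: |-10| × 3 = 30 m
Total distance = 110 m

110 m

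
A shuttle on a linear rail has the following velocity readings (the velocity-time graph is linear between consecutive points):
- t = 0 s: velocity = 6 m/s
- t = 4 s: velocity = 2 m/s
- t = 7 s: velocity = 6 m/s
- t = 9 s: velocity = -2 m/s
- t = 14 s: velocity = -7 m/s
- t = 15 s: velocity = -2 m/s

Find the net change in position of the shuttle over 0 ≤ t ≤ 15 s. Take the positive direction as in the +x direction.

Net displacement equals the area under the velocity-time graph (areas below the axis count negative).
0–4 s: ½(6 + 2)(4) = 16 m
4–7 s: ½(2 + 6)(3) = 12 m
7–9 s: ½(6 + -2)(2) = 4 m
9–14 s: ½(-2 + -7)(5) = -22.5 m
14–15 s: ½(-7 + -2)(1) = -4.5 m
Net displacement = 5 m

5 m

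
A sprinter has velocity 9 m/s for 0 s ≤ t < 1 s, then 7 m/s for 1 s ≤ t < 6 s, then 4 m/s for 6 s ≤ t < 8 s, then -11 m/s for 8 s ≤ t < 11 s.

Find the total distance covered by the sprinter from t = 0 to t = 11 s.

85 m

Total distance travelled is ∫|v| dt — sum the magnitudes of each area piece.
0–1 s: |9| × 1 = 9 m
1–6 s: |7| × 5 = 35 m
6–8 s: |4| × 2 = 8 m
8–11 s: |-11| × 3 = 33 m
Total distance = 85 m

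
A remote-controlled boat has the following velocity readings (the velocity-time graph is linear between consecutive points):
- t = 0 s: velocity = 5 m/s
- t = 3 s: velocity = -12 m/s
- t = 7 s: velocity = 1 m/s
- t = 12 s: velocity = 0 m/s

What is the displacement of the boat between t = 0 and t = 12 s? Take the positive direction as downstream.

-30 m

Displacement is the signed area under the v-t curve.
0–3 s: ½(5 + -12)(3) = -10.5 m
3–7 s: ½(-12 + 1)(4) = -22 m
7–12 s: ½(1 + 0)(5) = 2.5 m
Net displacement = -30 m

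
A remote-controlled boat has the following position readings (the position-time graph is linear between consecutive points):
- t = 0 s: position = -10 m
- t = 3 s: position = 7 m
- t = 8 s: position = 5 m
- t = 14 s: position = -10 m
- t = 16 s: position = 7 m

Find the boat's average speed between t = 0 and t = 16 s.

3.1875 m/s

Average speed = (total path length)/(elapsed time); on a piecewise-linear x-t graph the path length is Σ|Δx|.
0–3 s: |Δx| = |7 − -10| = 17 m
3–8 s: |Δx| = |5 − 7| = 2 m
8–14 s: |Δx| = |-10 − 5| = 15 m
14–16 s: |Δx| = |7 − -10| = 17 m
Total path = 51 m; average speed = 51/16 = 3.1875 m/s.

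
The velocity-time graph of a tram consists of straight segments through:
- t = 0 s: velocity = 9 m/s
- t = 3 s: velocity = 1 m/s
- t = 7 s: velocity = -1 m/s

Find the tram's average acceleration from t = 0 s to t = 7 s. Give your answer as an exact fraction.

-10/7 m/s²

Average acceleration = Δv/Δt = (-1 − 9)/(7 − 0) = -10/7 m/s².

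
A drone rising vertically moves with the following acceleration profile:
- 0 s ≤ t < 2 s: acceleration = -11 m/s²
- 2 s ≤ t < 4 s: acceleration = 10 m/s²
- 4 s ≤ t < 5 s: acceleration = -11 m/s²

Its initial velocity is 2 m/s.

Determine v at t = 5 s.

-11 m/s

Δv equals the area under the a-t graph; then v = v₀ + Δv.
0–2 s: -11 × 2 = -22 m/s
2–4 s: 10 × 2 = 20 m/s
4–5 s: -11 × 1 = -11 m/s
Δv = -13 m/s, so v(5) = 2 + (-13) = -11 m/s.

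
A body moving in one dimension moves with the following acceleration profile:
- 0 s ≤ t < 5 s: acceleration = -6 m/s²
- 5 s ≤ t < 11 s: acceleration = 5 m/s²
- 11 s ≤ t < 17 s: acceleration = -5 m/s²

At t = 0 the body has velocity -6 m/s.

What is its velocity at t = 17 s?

Δv equals the area under the a-t graph; then v = v₀ + Δv.
0–5 s: -6 × 5 = -30 m/s
5–11 s: 5 × 6 = 30 m/s
11–17 s: -5 × 6 = -30 m/s
Δv = -30 m/s, so v(17) = -6 + (-30) = -36 m/s.

-36 m/s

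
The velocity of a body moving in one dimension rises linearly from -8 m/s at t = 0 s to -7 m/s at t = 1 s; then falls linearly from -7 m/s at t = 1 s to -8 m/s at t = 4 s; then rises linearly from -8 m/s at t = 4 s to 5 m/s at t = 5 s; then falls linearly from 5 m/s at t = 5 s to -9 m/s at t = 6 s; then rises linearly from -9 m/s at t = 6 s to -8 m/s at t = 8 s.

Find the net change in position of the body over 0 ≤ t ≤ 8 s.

-50.5 m

Net displacement equals the area under the velocity-time graph (areas below the axis count negative).
0–1 s: ½(-8 + -7)(1) = -7.5 m
1–4 s: ½(-7 + -8)(3) = -22.5 m
4–5 s: ½(-8 + 5)(1) = -1.5 m
5–6 s: ½(5 + -9)(1) = -2 m
6–8 s: ½(-9 + -8)(2) = -17 m
Net displacement = -50.5 m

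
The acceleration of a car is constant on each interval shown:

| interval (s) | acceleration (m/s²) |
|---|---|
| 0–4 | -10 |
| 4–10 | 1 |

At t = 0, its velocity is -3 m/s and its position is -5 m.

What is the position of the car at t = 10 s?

On each constant-a segment, Δv = aΔt and Δx = v₀Δt + ½aΔt²; chain segment to segment.
0–4 s: v starts -3 m/s; Δx = -3·4 + ½·-10·4² = -92 m; v ends -43 m/s.
4–10 s: v starts -43 m/s; Δx = -43·6 + ½·1·6² = -240 m; v ends -37 m/s.
x(10) = -5 + Σ Δx = -337 m.

-337 m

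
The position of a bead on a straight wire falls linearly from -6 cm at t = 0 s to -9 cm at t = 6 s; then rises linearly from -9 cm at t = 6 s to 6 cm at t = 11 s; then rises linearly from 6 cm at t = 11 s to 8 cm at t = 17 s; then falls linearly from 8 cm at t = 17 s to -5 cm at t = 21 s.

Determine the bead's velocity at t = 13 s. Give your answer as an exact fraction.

1/3 cm/s

Velocity is the slope of the x-t graph on 11–17 s: (8 − 6)/(17 − 11) = 1/3 cm/s.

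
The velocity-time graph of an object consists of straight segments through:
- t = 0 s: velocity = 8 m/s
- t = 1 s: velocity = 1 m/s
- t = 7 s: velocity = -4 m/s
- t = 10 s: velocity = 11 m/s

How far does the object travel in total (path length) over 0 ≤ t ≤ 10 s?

Total distance travelled is ∫|v| dt — sum the magnitudes of each area piece.
0–1 s: |½(8 + 1)(1)| = 4.5 m
1–7 s: v = 0 at t = 2.2 s; triangle areas 0.6 + 9.6 = 10.2 m
7–10 s: v = 0 at t = 7.8 s; triangle areas 1.6 + 12.1 = 13.7 m
Total distance = 28.4 m

28.4 m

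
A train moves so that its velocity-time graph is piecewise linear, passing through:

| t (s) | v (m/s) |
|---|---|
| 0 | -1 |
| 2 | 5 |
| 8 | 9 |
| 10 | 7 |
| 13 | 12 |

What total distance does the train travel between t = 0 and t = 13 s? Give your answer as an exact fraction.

Distance (not displacement) is the total path length: add the absolute areas under v-t.
0–2 s: v = 0 at t = 1/3 s; triangle areas 1/6 + 25/6 = 13/3 m
2–8 s: |½(5 + 9)(6)| = 42 m
8–10 s: |½(9 + 7)(2)| = 16 m
10–13 s: |½(7 + 12)(3)| = 28.5 m
Total distance = 545/6 m

545/6 m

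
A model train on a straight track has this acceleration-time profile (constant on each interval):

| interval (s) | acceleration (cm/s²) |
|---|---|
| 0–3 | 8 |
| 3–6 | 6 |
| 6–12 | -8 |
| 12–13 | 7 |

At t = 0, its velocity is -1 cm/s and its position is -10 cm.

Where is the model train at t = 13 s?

On each constant-a segment, Δv = aΔt and Δx = v₀Δt + ½aΔt²; chain segment to segment.
0–3 s: v starts -1 cm/s; Δx = -1·3 + ½·8·3² = 33 cm; v ends 23 cm/s.
3–6 s: v starts 23 cm/s; Δx = 23·3 + ½·6·3² = 96 cm; v ends 41 cm/s.
6–12 s: v starts 41 cm/s; Δx = 41·6 + ½·-8·6² = 102 cm; v ends -7 cm/s.
12–13 s: v starts -7 cm/s; Δx = -7·1 + ½·7·1² = -3.5 cm; v ends 0 cm/s.
x(13) = -10 + Σ Δx = 217.5 cm.

217.5 cm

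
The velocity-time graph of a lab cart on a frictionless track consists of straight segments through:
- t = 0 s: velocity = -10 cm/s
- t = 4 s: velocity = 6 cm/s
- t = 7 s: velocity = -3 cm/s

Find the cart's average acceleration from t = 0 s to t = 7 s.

Average acceleration = Δv/Δt = (-3 − -10)/(7 − 0) = 1 cm/s².

1 cm/s²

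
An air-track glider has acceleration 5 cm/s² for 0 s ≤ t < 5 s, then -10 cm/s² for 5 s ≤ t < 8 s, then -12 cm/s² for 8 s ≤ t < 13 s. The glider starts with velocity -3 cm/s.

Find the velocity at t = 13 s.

-68 cm/s

Δv equals the area under the a-t graph; then v = v₀ + Δv.
0–5 s: 5 × 5 = 25 cm/s
5–8 s: -10 × 3 = -30 cm/s
8–13 s: -12 × 5 = -60 cm/s
Δv = -65 cm/s, so v(13) = -3 + (-65) = -68 cm/s.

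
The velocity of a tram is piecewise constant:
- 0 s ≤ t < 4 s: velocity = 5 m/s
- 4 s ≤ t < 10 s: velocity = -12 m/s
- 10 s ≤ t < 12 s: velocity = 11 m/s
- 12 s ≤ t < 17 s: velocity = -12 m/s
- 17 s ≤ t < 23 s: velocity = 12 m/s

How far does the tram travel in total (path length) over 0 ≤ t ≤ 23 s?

Distance (not displacement) is the total path length: add the absolute areas under v-t.
0–4 s: |5| × 4 = 20 m
4–10 s: |-12| × 6 = 72 m
10–12 s: |11| × 2 = 22 m
12–17 s: |-12| × 5 = 60 m
17–23 s: |12| × 6 = 72 m
Total distance = 246 m

246 m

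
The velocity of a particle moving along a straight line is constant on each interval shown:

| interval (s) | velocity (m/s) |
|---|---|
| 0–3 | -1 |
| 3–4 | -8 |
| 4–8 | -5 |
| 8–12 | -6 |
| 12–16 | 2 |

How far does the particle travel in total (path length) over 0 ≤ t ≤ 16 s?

Total distance travelled is ∫|v| dt — sum the magnitudes of each area piece.
0–3 s: |-1| × 3 = 3 m
3–4 s: |-8| × 1 = 8 m
4–8 s: |-5| × 4 = 20 m
8–12 s: |-6| × 4 = 24 m
12–16 s: |2| × 4 = 8 m
Total distance = 63 m

63 m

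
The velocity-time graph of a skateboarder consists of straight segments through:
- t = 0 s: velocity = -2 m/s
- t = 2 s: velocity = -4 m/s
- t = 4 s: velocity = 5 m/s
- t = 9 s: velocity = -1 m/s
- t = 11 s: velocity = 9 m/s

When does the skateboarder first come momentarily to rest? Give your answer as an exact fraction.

v changes sign on 2–4 s (from -4 to 5); the graph is linear there, so v = 0 at t = 2 + (4)·(4 − 2)/(5 − -4) = 26/9 s.

t = 26/9 s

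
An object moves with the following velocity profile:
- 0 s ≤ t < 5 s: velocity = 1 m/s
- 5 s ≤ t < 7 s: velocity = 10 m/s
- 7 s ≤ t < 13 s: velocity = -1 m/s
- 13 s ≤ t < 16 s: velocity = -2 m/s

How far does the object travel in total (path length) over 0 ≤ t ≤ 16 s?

Distance (not displacement) is the total path length: add the absolute areas under v-t.
0–5 s: |1| × 5 = 5 m
5–7 s: |10| × 2 = 20 m
7–13 s: |-1| × 6 = 6 m
13–16 s: |-2| × 3 = 6 m
Total distance = 37 m

37 m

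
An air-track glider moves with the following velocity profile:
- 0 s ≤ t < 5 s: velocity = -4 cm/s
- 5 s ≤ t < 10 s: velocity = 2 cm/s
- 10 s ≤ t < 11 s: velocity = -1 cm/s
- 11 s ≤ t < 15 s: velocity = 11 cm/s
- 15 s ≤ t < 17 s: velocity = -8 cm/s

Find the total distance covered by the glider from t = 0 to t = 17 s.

91 cm

Total distance travelled is ∫|v| dt — sum the magnitudes of each area piece.
0–5 s: |-4| × 5 = 20 cm
5–10 s: |2| × 5 = 10 cm
10–11 s: |-1| × 1 = 1 cm
11–15 s: |11| × 4 = 44 cm
15–17 s: |-8| × 2 = 16 cm
Total distance = 91 cm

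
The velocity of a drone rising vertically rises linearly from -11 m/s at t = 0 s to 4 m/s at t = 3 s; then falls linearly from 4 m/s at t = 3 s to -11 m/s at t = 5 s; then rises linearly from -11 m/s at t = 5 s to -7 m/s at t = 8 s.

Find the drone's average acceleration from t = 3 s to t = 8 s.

-2.2 m/s²

Average acceleration = Δv/Δt = (-7 − 4)/(8 − 3) = -2.2 m/s².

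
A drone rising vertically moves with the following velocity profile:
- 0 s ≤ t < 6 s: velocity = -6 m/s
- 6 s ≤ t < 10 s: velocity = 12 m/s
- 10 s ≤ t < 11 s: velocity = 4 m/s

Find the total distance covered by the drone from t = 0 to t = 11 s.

88 m

Distance (not displacement) is the total path length: add the absolute areas under v-t.
0–6 s: |-6| × 6 = 36 m
6–10 s: |12| × 4 = 48 m
10–11 s: |4| × 1 = 4 m
Total distance = 88 m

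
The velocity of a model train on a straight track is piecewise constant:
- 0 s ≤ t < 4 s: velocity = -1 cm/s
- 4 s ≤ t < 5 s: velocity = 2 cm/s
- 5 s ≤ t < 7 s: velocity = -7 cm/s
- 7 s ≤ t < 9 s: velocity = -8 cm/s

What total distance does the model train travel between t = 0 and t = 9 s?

36 cm

Distance (not displacement) is the total path length: add the absolute areas under v-t.
0–4 s: |-1| × 4 = 4 cm
4–5 s: |2| × 1 = 2 cm
5–7 s: |-7| × 2 = 14 cm
7–9 s: |-8| × 2 = 16 cm
Total distance = 36 cm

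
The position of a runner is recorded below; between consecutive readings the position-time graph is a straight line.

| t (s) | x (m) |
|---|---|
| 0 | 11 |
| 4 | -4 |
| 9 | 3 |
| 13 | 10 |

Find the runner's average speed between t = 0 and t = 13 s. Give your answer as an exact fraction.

29/13 m/s

Average speed = (total path length)/(elapsed time); on a piecewise-linear x-t graph the path length is Σ|Δx|.
0–4 s: |Δx| = |-4 − 11| = 15 m
4–9 s: |Δx| = |3 − -4| = 7 m
9–13 s: |Δx| = |10 − 3| = 7 m
Total path = 29 m; average speed = 29/13 = 29/13 m/s.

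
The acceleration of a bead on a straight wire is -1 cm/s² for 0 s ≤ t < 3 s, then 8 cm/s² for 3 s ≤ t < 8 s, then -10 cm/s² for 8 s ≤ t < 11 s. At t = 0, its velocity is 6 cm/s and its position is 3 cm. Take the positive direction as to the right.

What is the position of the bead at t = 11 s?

On each constant-a segment, Δv = aΔt and Δx = v₀Δt + ½aΔt²; chain segment to segment.
0–3 s: v starts 6 cm/s; Δx = 6·3 + ½·-1·3² = 13.5 cm; v ends 3 cm/s.
3–8 s: v starts 3 cm/s; Δx = 3·5 + ½·8·5² = 115 cm; v ends 43 cm/s.
8–11 s: v starts 43 cm/s; Δx = 43·3 + ½·-10·3² = 84 cm; v ends 13 cm/s.
x(11) = 3 + Σ Δx = 215.5 cm.

215.5 cm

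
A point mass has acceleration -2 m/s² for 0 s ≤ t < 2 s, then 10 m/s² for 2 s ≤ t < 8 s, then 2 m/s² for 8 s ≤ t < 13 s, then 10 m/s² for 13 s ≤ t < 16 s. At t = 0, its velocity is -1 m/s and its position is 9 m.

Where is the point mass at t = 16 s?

On each constant-a segment, Δv = aΔt and Δx = v₀Δt + ½aΔt²; chain segment to segment.
0–2 s: v starts -1 m/s; Δx = -1·2 + ½·-2·2² = -6 m; v ends -5 m/s.
2–8 s: v starts -5 m/s; Δx = -5·6 + ½·10·6² = 150 m; v ends 55 m/s.
8–13 s: v starts 55 m/s; Δx = 55·5 + ½·2·5² = 300 m; v ends 65 m/s.
13–16 s: v starts 65 m/s; Δx = 65·3 + ½·10·3² = 240 m; v ends 95 m/s.
x(16) = 9 + Σ Δx = 693 m.

693 m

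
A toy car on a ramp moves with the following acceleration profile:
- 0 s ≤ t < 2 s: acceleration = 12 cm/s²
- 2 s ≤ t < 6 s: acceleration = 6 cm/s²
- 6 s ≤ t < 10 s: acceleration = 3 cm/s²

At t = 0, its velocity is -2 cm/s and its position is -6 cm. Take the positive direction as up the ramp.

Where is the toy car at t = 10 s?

358 cm

On each constant-a segment, Δv = aΔt and Δx = v₀Δt + ½aΔt²; chain segment to segment.
0–2 s: v starts -2 cm/s; Δx = -2·2 + ½·12·2² = 20 cm; v ends 22 cm/s.
2–6 s: v starts 22 cm/s; Δx = 22·4 + ½·6·4² = 136 cm; v ends 46 cm/s.
6–10 s: v starts 46 cm/s; Δx = 46·4 + ½·3·4² = 208 cm; v ends 58 cm/s.
x(10) = -6 + Σ Δx = 358 cm.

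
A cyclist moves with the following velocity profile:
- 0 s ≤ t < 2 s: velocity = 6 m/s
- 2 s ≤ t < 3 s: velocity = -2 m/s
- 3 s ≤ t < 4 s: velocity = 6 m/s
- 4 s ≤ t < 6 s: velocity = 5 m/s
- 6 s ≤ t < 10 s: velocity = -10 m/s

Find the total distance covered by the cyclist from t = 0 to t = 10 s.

Total distance travelled is ∫|v| dt — sum the magnitudes of each area piece.
0–2 s: |6| × 2 = 12 m
2–3 s: |-2| × 1 = 2 m
3–4 s: |6| × 1 = 6 m
4–6 s: |5| × 2 = 10 m
6–10 s: |-10| × 4 = 40 m
Total distance = 70 m

70 m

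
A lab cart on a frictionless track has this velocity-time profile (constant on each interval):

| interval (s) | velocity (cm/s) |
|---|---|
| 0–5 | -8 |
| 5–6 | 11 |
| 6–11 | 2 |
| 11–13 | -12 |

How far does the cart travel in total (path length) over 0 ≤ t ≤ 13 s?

85 cm

Total distance travelled is ∫|v| dt — sum the magnitudes of each area piece.
0–5 s: |-8| × 5 = 40 cm
5–6 s: |11| × 1 = 11 cm
6–11 s: |2| × 5 = 10 cm
11–13 s: |-12| × 2 = 24 cm
Total distance = 85 cm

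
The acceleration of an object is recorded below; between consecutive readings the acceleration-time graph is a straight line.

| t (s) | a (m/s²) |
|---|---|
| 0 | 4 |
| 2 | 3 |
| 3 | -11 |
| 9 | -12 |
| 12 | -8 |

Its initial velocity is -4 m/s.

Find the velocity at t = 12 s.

Δv equals the area under the a-t graph; then v = v₀ + Δv.
0–2 s: ½(4 + 3)(2) = 7 m/s
2–3 s: ½(3 + -11)(1) = -4 m/s
3–9 s: ½(-11 + -12)(6) = -69 m/s
9–12 s: ½(-12 + -8)(3) = -30 m/s
Δv = -96 m/s, so v(12) = -4 + (-96) = -100 m/s.

-100 m/s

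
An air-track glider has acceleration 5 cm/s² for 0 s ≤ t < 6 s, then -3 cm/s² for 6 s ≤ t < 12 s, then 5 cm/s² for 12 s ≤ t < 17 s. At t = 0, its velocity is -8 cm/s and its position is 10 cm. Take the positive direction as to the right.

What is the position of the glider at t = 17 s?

On each constant-a segment, Δv = aΔt and Δx = v₀Δt + ½aΔt²; chain segment to segment.
0–6 s: v starts -8 cm/s; Δx = -8·6 + ½·5·6² = 42 cm; v ends 22 cm/s.
6–12 s: v starts 22 cm/s; Δx = 22·6 + ½·-3·6² = 78 cm; v ends 4 cm/s.
12–17 s: v starts 4 cm/s; Δx = 4·5 + ½·5·5² = 82.5 cm; v ends 29 cm/s.
x(17) = 10 + Σ Δx = 212.5 cm.

212.5 cm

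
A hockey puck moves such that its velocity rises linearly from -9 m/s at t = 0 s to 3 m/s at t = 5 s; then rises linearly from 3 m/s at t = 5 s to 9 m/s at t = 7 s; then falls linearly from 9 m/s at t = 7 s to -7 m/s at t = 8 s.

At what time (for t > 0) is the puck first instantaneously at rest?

t = 3.75 s

v changes sign on 0–5 s (from -9 to 3); the graph is linear there, so v = 0 at t = 0 + (9)·(5 − 0)/(3 − -9) = 3.75 s.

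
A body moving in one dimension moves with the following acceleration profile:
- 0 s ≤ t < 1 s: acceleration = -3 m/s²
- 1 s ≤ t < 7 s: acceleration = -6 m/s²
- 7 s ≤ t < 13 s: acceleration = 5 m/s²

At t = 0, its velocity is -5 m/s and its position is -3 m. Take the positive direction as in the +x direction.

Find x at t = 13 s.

-339.5 m

On each constant-a segment, Δv = aΔt and Δx = v₀Δt + ½aΔt²; chain segment to segment.
0–1 s: v starts -5 m/s; Δx = -5·1 + ½·-3·1² = -6.5 m; v ends -8 m/s.
1–7 s: v starts -8 m/s; Δx = -8·6 + ½·-6·6² = -156 m; v ends -44 m/s.
7–13 s: v starts -44 m/s; Δx = -44·6 + ½·5·6² = -174 m; v ends -14 m/s.
x(13) = -3 + Σ Δx = -339.5 m.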